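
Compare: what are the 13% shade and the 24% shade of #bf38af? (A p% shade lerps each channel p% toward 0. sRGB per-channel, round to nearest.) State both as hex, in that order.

#bf38af is rgb(191, 56, 175).
13% shade:
  R: 191 − 24.83 = 166.17 → 166
  G: 56 + 0.13×(0−56) = 56 − 7.28 = 48.72 → 49
  B: 175 + 0.13×(0−175) = 175 − 22.75 = 152.25 → 152
  → #a63198
24% shade:
  R: 191 + 0.24×(0−191) = 191 − 45.84 = 145.16 → 145
  G: 56 − 13.44 = 42.56 → 43
  B: 175 + 0.24×(0−175) = 175 − 42 = 133 → 133
  → #912b85

#a63198, #912b85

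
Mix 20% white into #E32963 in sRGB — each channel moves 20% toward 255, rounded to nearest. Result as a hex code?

#E95482

#E32963 is rgb(227, 41, 99).
A 20% tint moves each channel 20% toward 255:
  R: 227 + 5.6 = 232.6 → 233
  G: 41 + 0.2×(255−41) = 41 + 42.8 = 83.8 → 84
  B: 99 + 0.2×(255−99) = 99 + 31.2 = 130.2 → 130
rgb(233, 84, 130) = #E95482.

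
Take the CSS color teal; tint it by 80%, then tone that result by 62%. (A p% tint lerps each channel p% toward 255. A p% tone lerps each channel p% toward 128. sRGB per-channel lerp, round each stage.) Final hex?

#9da7a7

CSS teal is rgb(0, 128, 128).
Lerp each channel 80% toward 255:
  R: 0 + 0.8×(255−0) = 0 + 204 = 204 → 204
  G: 128 + 101.6 = 229.6 → 230
  B: 128 + 101.6 = 229.6 → 230
After the tint: rgb(204, 230, 230) = #cce6e6.
Lerp each channel 62% toward 128:
  R: 204 − 47.12 = 156.88 → 157
  G: 230 + 0.62×(128−230) = 230 − 63.24 = 166.76 → 167
  B: 230 + 0.62×(128−230) = 230 − 63.24 = 166.76 → 167
rgb(157, 167, 167) = #9da7a7.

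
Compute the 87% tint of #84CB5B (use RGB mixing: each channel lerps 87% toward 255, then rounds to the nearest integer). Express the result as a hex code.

#EFF8EA

#84CB5B is rgb(132, 203, 91).
Per channel, c → c + 0.87(255 − c):
  R: 132 + 0.87×(255−132) = 132 + 107.01 = 239.01 → 239
  G: 203 + 0.87×(255−203) = 203 + 45.24 = 248.24 → 248
  B: 91 + 142.68 = 233.68 → 234
rgb(239, 248, 234) = #EFF8EA.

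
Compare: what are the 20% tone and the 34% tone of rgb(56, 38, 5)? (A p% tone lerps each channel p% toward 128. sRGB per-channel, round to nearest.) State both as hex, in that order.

#46381E, #50452F

20% tone:
  R: 56 + 0.2×(128−56) = 56 + 14.4 = 70.4 → 70
  G: 38 + 18 = 56 → 56
  B: 5 + 0.2×(128−5) = 5 + 24.6 = 29.6 → 30
  → #46381E
34% tone:
  R: 56 + 24.48 = 80.48 → 80
  G: 38 + 0.34×(128−38) = 38 + 30.6 = 68.6 → 69
  B: 5 + 0.34×(128−5) = 5 + 41.82 = 46.82 → 47
  → #50452F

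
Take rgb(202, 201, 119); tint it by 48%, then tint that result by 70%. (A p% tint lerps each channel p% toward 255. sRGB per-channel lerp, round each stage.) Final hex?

#F7F7EA

A 48% tint moves each channel 48% toward 255:
  R: 202 + 25.44 = 227.44 → 227
  G: 201 + 25.92 = 226.92 → 227
  B: 119 + 0.48×(255−119) = 119 + 65.28 = 184.28 → 184
After the tint: rgb(227, 227, 184) = #E3E3B8.
Per channel, c → c + 0.7(255 − c):
  R: 227 + 19.6 = 246.6 → 247
  G: 227 + 19.6 = 246.6 → 247
  B: 184 + 49.7 = 233.7 → 234
rgb(247, 247, 234) = #F7F7EA.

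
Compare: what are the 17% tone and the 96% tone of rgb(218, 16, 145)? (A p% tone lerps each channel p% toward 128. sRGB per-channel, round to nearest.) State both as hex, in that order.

17% tone:
  R: 218 + 0.17×(128−218) = 218 − 15.3 = 202.7 → 203
  G: 16 + 0.17×(128−16) = 16 + 19.04 = 35.04 → 35
  B: 145 + 0.17×(128−145) = 145 − 2.89 = 142.11 → 142
  → #cb238e
96% tone:
  R: 218 + 0.96×(128−218) = 218 − 86.4 = 131.6 → 132
  G: 16 + 107.52 = 123.52 → 124
  B: 145 + 0.96×(128−145) = 145 − 16.32 = 128.68 → 129
  → #847c81

#cb238e, #847c81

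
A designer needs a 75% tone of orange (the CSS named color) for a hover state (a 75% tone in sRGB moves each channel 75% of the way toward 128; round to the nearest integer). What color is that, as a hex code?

CSS orange is rgb(255, 165, 0).
Lerp each channel 75% toward 128:
  R: 255 + 0.75×(128−255) = 255 − 95.25 = 159.75 → 160
  G: 165 − 27.75 = 137.25 → 137
  B: 0 + 96 = 96 → 96
rgb(160, 137, 96) = #A08960.

#A08960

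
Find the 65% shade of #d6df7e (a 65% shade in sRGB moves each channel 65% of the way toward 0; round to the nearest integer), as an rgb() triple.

rgb(75, 78, 44)

#d6df7e is rgb(214, 223, 126).
A 65% shade moves each channel 65% toward 0:
  R: 214 + 0.65×(0−214) = 214 − 139.1 = 74.9 → 75
  G: 223 + 0.65×(0−223) = 223 − 144.95 = 78.05 → 78
  B: 126 + 0.65×(0−126) = 126 − 81.9 = 44.1 → 44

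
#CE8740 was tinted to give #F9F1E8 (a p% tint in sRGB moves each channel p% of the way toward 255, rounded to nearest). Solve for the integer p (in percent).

88%

#CE8740 is rgb(206, 135, 64); #F9F1E8 is rgb(249, 241, 232).
On the B channel (widest range): 232 ≈ 64 + (p/100)(255 − 64), so p ≈ 100×(232 − 64)/(255 − 64) = 16800/191 = 87.96.
p = 88 reproduces all three channels after rounding.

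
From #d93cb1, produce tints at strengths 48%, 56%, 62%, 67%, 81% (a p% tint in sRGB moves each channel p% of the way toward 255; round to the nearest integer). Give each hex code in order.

#eb9ad6, #eea9dd, #f1b5e1, #f2bfe5, #f8daf0

#d93cb1 is rgb(217, 60, 177).
48%: (217 + 18.24 = 235.24→235, 60 + 93.6 = 153.6→154, 177 + 37.44 = 214.44→214) → #eb9ad6
56%: (217 + 21.28 = 238.28→238, 60 + 109.2 = 169.2→169, 177 + 43.68 = 220.68→221) → #eea9dd
62%: (217 + 23.56 = 240.56→241, 60 + 120.9 = 180.9→181, 177 + 48.36 = 225.36→225) → #f1b5e1
67%: (217 + 25.46 = 242.46→242, 60 + 130.65 = 190.65→191, 177 + 52.26 = 229.26→229) → #f2bfe5
81%: (217 + 30.78 = 247.78→248, 60 + 157.95 = 217.95→218, 177 + 63.18 = 240.18→240) → #f8daf0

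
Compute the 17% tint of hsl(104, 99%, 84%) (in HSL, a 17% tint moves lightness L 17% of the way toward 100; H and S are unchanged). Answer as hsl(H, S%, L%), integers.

L moves 17% from 84 toward 100: 84 + 2.72 = 86.72 → 87.
H and S are unchanged.

hsl(104, 99%, 87%)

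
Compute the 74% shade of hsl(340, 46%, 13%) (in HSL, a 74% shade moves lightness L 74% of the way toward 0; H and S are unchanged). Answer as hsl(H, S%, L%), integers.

hsl(340, 46%, 3%)

L moves 74% from 13 toward 0: 13 − 9.62 = 3.38 → 3.
H and S are unchanged.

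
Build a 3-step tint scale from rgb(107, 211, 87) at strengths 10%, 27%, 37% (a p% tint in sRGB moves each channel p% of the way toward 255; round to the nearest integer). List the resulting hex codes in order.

#7ad768, #93df84, #a2e395

10%: (107 + 14.8 = 121.8→122, 211 + 4.4 = 215.4→215, 87 + 16.8 = 103.8→104) → #7ad768
27%: (107 + 39.96 = 146.96→147, 211 + 11.88 = 222.88→223, 87 + 45.36 = 132.36→132) → #93df84
37%: (107 + 54.76 = 161.76→162, 211 + 16.28 = 227.28→227, 87 + 62.16 = 149.16→149) → #a2e395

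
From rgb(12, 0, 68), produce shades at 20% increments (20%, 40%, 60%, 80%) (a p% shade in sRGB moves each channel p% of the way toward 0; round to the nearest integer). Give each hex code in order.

#0A0036, #070029, #05001B, #02000E

20%: (12 − 2.4 = 9.6→10, 0→0, 68 − 13.6 = 54.4→54) → #0A0036
40%: (12 − 4.8 = 7.2→7, 0→0, 68 − 27.2 = 40.8→41) → #070029
60%: (12 − 7.2 = 4.8→5, 0→0, 68 − 40.8 = 27.2→27) → #05001B
80%: (12 − 9.6 = 2.4→2, 0→0, 68 − 54.4 = 13.6→14) → #02000E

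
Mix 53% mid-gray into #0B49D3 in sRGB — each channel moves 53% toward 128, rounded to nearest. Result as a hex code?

#0B49D3 is rgb(11, 73, 211).
A 53% tone moves each channel 53% toward 128:
  R: 11 + 0.53×(128−11) = 11 + 62.01 = 73.01 → 73
  G: 73 + 0.53×(128−73) = 73 + 29.15 = 102.15 → 102
  B: 211 − 43.99 = 167.01 → 167
rgb(73, 102, 167) = #4966A7.

#4966A7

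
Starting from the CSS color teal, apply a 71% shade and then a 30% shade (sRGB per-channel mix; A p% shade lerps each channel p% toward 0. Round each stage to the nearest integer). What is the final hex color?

CSS teal is rgb(0, 128, 128).
Per channel, c → c + 0.71(0 − c):
  R: 0 + 0 = 0 → 0
  G: 128 + 0.71×(0−128) = 128 − 90.88 = 37.12 → 37
  B: 128 + 0.71×(0−128) = 128 − 90.88 = 37.12 → 37
After the shade: rgb(0, 37, 37) = #002525.
Per channel, c → c + 0.3(0 − c):
  R: 0 + 0.3×(0−0) = 0 + 0 = 0 → 0
  G: 37 + 0.3×(0−37) = 37 − 11.1 = 25.9 → 26
  B: 37 + 0.3×(0−37) = 37 − 11.1 = 25.9 → 26
rgb(0, 26, 26) = #001A1A.

#001A1A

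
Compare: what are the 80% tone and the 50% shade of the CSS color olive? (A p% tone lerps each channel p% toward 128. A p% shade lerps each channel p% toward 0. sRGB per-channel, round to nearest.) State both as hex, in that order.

#808066, #404000

CSS olive is rgb(128, 128, 0).
80% tone:
  R: 128 + 0.8×(128−128) = 128 + 0 = 128 → 128
  G: 128 + 0 = 128 → 128
  B: 0 + 0.8×(128−0) = 0 + 102.4 = 102.4 → 102
  → #808066
50% shade:
  R: 128 − 64 = 64 → 64
  G: 128 + 0.5×(0−128) = 128 − 64 = 64 → 64
  B: 0 + 0.5×(0−0) = 0 + 0 = 0 → 0
  → #404000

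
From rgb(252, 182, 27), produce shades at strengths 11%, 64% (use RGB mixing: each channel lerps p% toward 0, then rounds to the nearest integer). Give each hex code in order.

#E0A218, #5B420A

11%: (252 − 27.72 = 224.28→224, 182 − 20.02 = 161.98→162, 27 − 2.97 = 24.03→24) → #E0A218
64%: (252 − 161.28 = 90.72→91, 182 − 116.48 = 65.52→66, 27 − 17.28 = 9.72→10) → #5B420A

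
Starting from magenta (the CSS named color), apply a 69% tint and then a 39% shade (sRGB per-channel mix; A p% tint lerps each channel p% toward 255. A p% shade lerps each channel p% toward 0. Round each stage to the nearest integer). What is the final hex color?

#9C6B9C

CSS magenta is rgb(255, 0, 255).
A 69% tint moves each channel 69% toward 255:
  R: 255 + 0.69×(255−255) = 255 + 0 = 255 → 255
  G: 0 + 175.95 = 175.95 → 176
  B: 255 + 0 = 255 → 255
After the tint: rgb(255, 176, 255) = #FFB0FF.
Per channel, c → c + 0.39(0 − c):
  R: 255 − 99.45 = 155.55 → 156
  G: 176 − 68.64 = 107.36 → 107
  B: 255 + 0.39×(0−255) = 255 − 99.45 = 155.55 → 156
rgb(156, 107, 156) = #9C6B9C.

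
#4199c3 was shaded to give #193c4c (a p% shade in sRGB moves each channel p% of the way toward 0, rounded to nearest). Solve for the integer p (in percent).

#4199c3 is rgb(65, 153, 195); #193c4c is rgb(25, 60, 76).
On the B channel (widest range): 76 ≈ 195 + (p/100)(0 − 195), so p ≈ 100×(76 − 195)/(0 − 195) = -11900/-195 = 61.03.
p = 61 reproduces all three channels after rounding.

61%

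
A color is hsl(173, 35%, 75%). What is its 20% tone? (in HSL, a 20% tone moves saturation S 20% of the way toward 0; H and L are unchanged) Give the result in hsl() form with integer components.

S moves 20% from 35 toward 0: 35 − 7 = 28 → 28.
H and L are unchanged.

hsl(173, 28%, 75%)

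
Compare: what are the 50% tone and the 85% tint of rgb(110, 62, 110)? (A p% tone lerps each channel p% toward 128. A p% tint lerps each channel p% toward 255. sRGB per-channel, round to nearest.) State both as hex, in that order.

#775F77, #E9E2E9

50% tone:
  R: 110 + 9 = 119 → 119
  G: 62 + 0.5×(128−62) = 62 + 33 = 95 → 95
  B: 110 + 9 = 119 → 119
  → #775F77
85% tint:
  R: 110 + 123.25 = 233.25 → 233
  G: 62 + 0.85×(255−62) = 62 + 164.05 = 226.05 → 226
  B: 110 + 123.25 = 233.25 → 233
  → #E9E2E9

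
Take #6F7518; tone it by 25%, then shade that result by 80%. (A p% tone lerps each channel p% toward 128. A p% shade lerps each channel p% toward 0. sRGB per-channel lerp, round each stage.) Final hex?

#6F7518 is rgb(111, 117, 24).
Lerp each channel 25% toward 128:
  R: 111 + 4.25 = 115.25 → 115
  G: 117 + 2.75 = 119.75 → 120
  B: 24 + 26 = 50 → 50
After the tone: rgb(115, 120, 50) = #737832.
An 80% shade moves each channel 80% toward 0:
  R: 115 + 0.8×(0−115) = 115 − 92 = 23 → 23
  G: 120 + 0.8×(0−120) = 120 − 96 = 24 → 24
  B: 50 − 40 = 10 → 10
rgb(23, 24, 10) = #17180A.

#17180A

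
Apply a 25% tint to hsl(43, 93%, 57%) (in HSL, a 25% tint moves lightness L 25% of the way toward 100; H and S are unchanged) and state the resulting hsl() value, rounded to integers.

hsl(43, 93%, 68%)

L moves 25% from 57 toward 100: 57 + 10.75 = 67.75 → 68.
H and S are unchanged.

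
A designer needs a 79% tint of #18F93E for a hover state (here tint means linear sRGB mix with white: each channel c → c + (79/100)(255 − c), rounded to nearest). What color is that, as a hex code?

#CEFED6

#18F93E is rgb(24, 249, 62).
Per channel, c → c + 0.79(255 − c):
  R: 24 + 0.79×(255−24) = 24 + 182.49 = 206.49 → 206
  G: 249 + 4.74 = 253.74 → 254
  B: 62 + 0.79×(255−62) = 62 + 152.47 = 214.47 → 214
rgb(206, 254, 214) = #CEFED6.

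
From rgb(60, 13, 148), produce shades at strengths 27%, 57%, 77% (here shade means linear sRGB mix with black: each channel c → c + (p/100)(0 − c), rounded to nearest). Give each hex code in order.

#2C096C, #1A0640, #0E0322

27%: (60 − 16.2 = 43.8→44, 13 − 3.51 = 9.49→9, 148 − 39.96 = 108.04→108) → #2C096C
57%: (60 − 34.2 = 25.8→26, 13 − 7.41 = 5.59→6, 148 − 84.36 = 63.64→64) → #1A0640
77%: (60 − 46.2 = 13.8→14, 13 − 10.01 = 2.99→3, 148 − 113.96 = 34.04→34) → #0E0322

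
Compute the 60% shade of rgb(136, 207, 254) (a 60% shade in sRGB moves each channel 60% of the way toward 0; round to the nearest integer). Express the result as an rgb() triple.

A 60% shade moves each channel 60% toward 0:
  R: 136 + 0.6×(0−136) = 136 − 81.6 = 54.4 → 54
  G: 207 + 0.6×(0−207) = 207 − 124.2 = 82.8 → 83
  B: 254 + 0.6×(0−254) = 254 − 152.4 = 101.6 → 102

rgb(54, 83, 102)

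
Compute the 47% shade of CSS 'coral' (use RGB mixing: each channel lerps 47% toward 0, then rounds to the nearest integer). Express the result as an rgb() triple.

rgb(135, 67, 42)

CSS coral is rgb(255, 127, 80).
Lerp each channel 47% toward 0:
  R: 255 − 119.85 = 135.15 → 135
  G: 127 + 0.47×(0−127) = 127 − 59.69 = 67.31 → 67
  B: 80 + 0.47×(0−80) = 80 − 37.6 = 42.4 → 42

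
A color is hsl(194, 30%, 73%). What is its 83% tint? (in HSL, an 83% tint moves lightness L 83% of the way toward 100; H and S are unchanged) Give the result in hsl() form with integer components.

L moves 83% from 73 toward 100: 73 + 22.41 = 95.41 → 95.
H and S are unchanged.

hsl(194, 30%, 95%)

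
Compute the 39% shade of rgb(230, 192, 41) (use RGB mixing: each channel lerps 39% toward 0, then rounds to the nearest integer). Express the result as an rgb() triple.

Lerp each channel 39% toward 0:
  R: 230 + 0.39×(0−230) = 230 − 89.7 = 140.3 → 140
  G: 192 − 74.88 = 117.12 → 117
  B: 41 + 0.39×(0−41) = 41 − 15.99 = 25.01 → 25

rgb(140, 117, 25)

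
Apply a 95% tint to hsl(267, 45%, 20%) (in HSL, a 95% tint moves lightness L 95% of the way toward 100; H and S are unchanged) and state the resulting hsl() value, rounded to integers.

L moves 95% from 20 toward 100: 20 + 76 = 96 → 96.
H and S are unchanged.

hsl(267, 45%, 96%)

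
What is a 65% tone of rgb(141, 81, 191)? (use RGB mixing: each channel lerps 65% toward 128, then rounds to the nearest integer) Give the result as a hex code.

Lerp each channel 65% toward 128:
  R: 141 − 8.45 = 132.55 → 133
  G: 81 + 0.65×(128−81) = 81 + 30.55 = 111.55 → 112
  B: 191 + 0.65×(128−191) = 191 − 40.95 = 150.05 → 150
rgb(133, 112, 150) = #857096.

#857096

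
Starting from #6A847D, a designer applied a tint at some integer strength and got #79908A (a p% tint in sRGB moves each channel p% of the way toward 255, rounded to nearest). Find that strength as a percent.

#6A847D is rgb(106, 132, 125); #79908A is rgb(121, 144, 138).
On the R channel (widest range): 121 ≈ 106 + (p/100)(255 − 106), so p ≈ 100×(121 − 106)/(255 − 106) = 1500/149 = 10.07.
p = 10 reproduces all three channels after rounding.

10%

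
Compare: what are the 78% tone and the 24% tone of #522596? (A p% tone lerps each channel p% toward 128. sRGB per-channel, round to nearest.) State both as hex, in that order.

#766C85, #5D3B91

#522596 is rgb(82, 37, 150).
78% tone:
  R: 82 + 35.88 = 117.88 → 118
  G: 37 + 0.78×(128−37) = 37 + 70.98 = 107.98 → 108
  B: 150 + 0.78×(128−150) = 150 − 17.16 = 132.84 → 133
  → #766C85
24% tone:
  R: 82 + 11.04 = 93.04 → 93
  G: 37 + 0.24×(128−37) = 37 + 21.84 = 58.84 → 59
  B: 150 + 0.24×(128−150) = 150 − 5.28 = 144.72 → 145
  → #5D3B91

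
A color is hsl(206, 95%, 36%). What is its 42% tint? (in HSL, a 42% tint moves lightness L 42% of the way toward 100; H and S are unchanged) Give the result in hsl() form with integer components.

hsl(206, 95%, 63%)

L moves 42% from 36 toward 100: 36 + 26.88 = 62.88 → 63.
H and S are unchanged.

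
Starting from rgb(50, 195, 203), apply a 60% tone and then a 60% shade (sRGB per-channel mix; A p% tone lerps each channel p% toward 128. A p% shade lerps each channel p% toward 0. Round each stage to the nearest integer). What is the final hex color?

A 60% tone moves each channel 60% toward 128:
  R: 50 + 0.6×(128−50) = 50 + 46.8 = 96.8 → 97
  G: 195 + 0.6×(128−195) = 195 − 40.2 = 154.8 → 155
  B: 203 − 45 = 158 → 158
After the tone: rgb(97, 155, 158) = #619b9e.
Per channel, c → c + 0.6(0 − c):
  R: 97 − 58.2 = 38.8 → 39
  G: 155 + 0.6×(0−155) = 155 − 93 = 62 → 62
  B: 158 + 0.6×(0−158) = 158 − 94.8 = 63.2 → 63
rgb(39, 62, 63) = #273e3f.

#273e3f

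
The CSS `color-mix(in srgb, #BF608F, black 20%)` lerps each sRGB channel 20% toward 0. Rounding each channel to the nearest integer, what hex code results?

#BF608F is rgb(191, 96, 143).
Per channel, c → c + 0.2(0 − c):
  R: 191 − 38.2 = 152.8 → 153
  G: 96 + 0.2×(0−96) = 96 − 19.2 = 76.8 → 77
  B: 143 − 28.6 = 114.4 → 114
rgb(153, 77, 114) = #994D72.

#994D72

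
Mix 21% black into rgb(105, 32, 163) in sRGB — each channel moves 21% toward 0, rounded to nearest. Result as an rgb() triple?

Lerp each channel 21% toward 0:
  R: 105 + 0.21×(0−105) = 105 − 22.05 = 82.95 → 83
  G: 32 − 6.72 = 25.28 → 25
  B: 163 + 0.21×(0−163) = 163 − 34.23 = 128.77 → 129

rgb(83, 25, 129)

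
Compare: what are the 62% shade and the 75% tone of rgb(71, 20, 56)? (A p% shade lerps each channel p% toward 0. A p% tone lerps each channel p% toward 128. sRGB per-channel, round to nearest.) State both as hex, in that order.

62% shade:
  R: 71 + 0.62×(0−71) = 71 − 44.02 = 26.98 → 27
  G: 20 − 12.4 = 7.6 → 8
  B: 56 − 34.72 = 21.28 → 21
  → #1b0815
75% tone:
  R: 71 + 42.75 = 113.75 → 114
  G: 20 + 81 = 101 → 101
  B: 56 + 54 = 110 → 110
  → #72656e

#1b0815, #72656e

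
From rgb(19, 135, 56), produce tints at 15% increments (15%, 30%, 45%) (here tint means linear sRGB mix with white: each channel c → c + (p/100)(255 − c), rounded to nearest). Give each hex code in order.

15%: (19 + 35.4 = 54.4→54, 135 + 18 = 153→153, 56 + 29.85 = 85.85→86) → #369956
30%: (19 + 70.8 = 89.8→90, 135 + 36 = 171→171, 56 + 59.7 = 115.7→116) → #5AAB74
45%: (19 + 106.2 = 125.2→125, 135 + 54 = 189→189, 56 + 89.55 = 145.55→146) → #7DBD92

#369956, #5AAB74, #7DBD92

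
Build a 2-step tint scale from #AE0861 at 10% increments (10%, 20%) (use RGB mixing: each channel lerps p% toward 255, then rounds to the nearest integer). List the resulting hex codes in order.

#B62171, #BE3981

#AE0861 is rgb(174, 8, 97).
10%: (174 + 8.1 = 182.1→182, 8 + 24.7 = 32.7→33, 97 + 15.8 = 112.8→113) → #B62171
20%: (174 + 16.2 = 190.2→190, 8 + 49.4 = 57.4→57, 97 + 31.6 = 128.6→129) → #BE3981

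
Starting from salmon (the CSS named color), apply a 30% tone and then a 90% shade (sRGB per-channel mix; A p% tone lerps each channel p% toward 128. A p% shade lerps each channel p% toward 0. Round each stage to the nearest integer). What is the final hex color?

CSS salmon is rgb(250, 128, 114).
Per channel, c → c + 0.3(128 − c):
  R: 250 + 0.3×(128−250) = 250 − 36.6 = 213.4 → 213
  G: 128 + 0.3×(128−128) = 128 + 0 = 128 → 128
  B: 114 + 0.3×(128−114) = 114 + 4.2 = 118.2 → 118
After the tone: rgb(213, 128, 118) = #D58076.
A 90% shade moves each channel 90% toward 0:
  R: 213 + 0.9×(0−213) = 213 − 191.7 = 21.3 → 21
  G: 128 + 0.9×(0−128) = 128 − 115.2 = 12.8 → 13
  B: 118 + 0.9×(0−118) = 118 − 106.2 = 11.8 → 12
rgb(21, 13, 12) = #150D0C.

#150D0C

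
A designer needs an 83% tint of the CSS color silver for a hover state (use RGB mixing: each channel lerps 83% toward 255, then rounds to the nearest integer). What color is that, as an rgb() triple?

CSS silver is rgb(192, 192, 192).
An 83% tint moves each channel 83% toward 255:
  R: 192 + 52.29 = 244.29 → 244
  G: 192 + 0.83×(255−192) = 192 + 52.29 = 244.29 → 244
  B: 192 + 52.29 = 244.29 → 244

rgb(244, 244, 244)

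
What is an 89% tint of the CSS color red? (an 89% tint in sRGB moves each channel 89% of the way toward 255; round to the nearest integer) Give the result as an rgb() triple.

rgb(255, 227, 227)

CSS red is rgb(255, 0, 0).
An 89% tint moves each channel 89% toward 255:
  R: 255 + 0.89×(255−255) = 255 + 0 = 255 → 255
  G: 0 + 0.89×(255−0) = 0 + 226.95 = 226.95 → 227
  B: 0 + 0.89×(255−0) = 0 + 226.95 = 226.95 → 227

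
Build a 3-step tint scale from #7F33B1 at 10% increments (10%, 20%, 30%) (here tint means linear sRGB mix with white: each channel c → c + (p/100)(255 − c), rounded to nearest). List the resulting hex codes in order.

#8C47B9, #995CC1, #A570C8

#7F33B1 is rgb(127, 51, 177).
10%: (127 + 12.8 = 139.8→140, 51 + 20.4 = 71.4→71, 177 + 7.8 = 184.8→185) → #8C47B9
20%: (127 + 25.6 = 152.6→153, 51 + 40.8 = 91.8→92, 177 + 15.6 = 192.6→193) → #995CC1
30%: (127 + 38.4 = 165.4→165, 51 + 61.2 = 112.2→112, 177 + 23.4 = 200.4→200) → #A570C8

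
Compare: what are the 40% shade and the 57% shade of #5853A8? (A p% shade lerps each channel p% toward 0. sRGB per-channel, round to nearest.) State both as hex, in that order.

#353265, #262448

#5853A8 is rgb(88, 83, 168).
40% shade:
  R: 88 + 0.4×(0−88) = 88 − 35.2 = 52.8 → 53
  G: 83 + 0.4×(0−83) = 83 − 33.2 = 49.8 → 50
  B: 168 + 0.4×(0−168) = 168 − 67.2 = 100.8 → 101
  → #353265
57% shade:
  R: 88 − 50.16 = 37.84 → 38
  G: 83 − 47.31 = 35.69 → 36
  B: 168 − 95.76 = 72.24 → 72
  → #262448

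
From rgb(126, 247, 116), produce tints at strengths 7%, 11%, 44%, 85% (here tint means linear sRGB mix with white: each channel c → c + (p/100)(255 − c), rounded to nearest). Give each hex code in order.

7%: (126 + 9.03 = 135.03→135, 247 + 0.56 = 247.56→248, 116 + 9.73 = 125.73→126) → #87F87E
11%: (126 + 14.19 = 140.19→140, 247 + 0.88 = 247.88→248, 116 + 15.29 = 131.29→131) → #8CF883
44%: (126 + 56.76 = 182.76→183, 247 + 3.52 = 250.52→251, 116 + 61.16 = 177.16→177) → #B7FBB1
85%: (126 + 109.65 = 235.65→236, 247 + 6.8 = 253.8→254, 116 + 118.15 = 234.15→234) → #ECFEEA

#87F87E, #8CF883, #B7FBB1, #ECFEEA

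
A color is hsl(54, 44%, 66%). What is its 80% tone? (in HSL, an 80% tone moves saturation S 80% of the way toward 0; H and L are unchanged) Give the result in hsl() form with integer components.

hsl(54, 9%, 66%)

S moves 80% from 44 toward 0: 44 − 35.2 = 8.8 → 9.
H and L are unchanged.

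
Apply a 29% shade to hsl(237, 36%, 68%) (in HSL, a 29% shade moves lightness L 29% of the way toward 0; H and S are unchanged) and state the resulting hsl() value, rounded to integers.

L moves 29% from 68 toward 0: 68 − 19.72 = 48.28 → 48.
H and S are unchanged.

hsl(237, 36%, 48%)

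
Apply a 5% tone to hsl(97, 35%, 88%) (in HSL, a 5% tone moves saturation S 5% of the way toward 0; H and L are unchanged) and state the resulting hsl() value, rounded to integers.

S moves 5% from 35 toward 0: 35 − 1.75 = 33.25 → 33.
H and L are unchanged.

hsl(97, 33%, 88%)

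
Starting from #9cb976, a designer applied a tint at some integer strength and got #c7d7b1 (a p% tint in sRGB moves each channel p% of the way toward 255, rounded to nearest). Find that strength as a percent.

43%

#9cb976 is rgb(156, 185, 118); #c7d7b1 is rgb(199, 215, 177).
On the B channel (widest range): 177 ≈ 118 + (p/100)(255 − 118), so p ≈ 100×(177 − 118)/(255 − 118) = 5900/137 = 43.07.
p = 43 reproduces all three channels after rounding.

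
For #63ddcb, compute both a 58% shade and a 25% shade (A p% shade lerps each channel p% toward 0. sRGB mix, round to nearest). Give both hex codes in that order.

#63ddcb is rgb(99, 221, 203).
58% shade:
  R: 99 + 0.58×(0−99) = 99 − 57.42 = 41.58 → 42
  G: 221 − 128.18 = 92.82 → 93
  B: 203 + 0.58×(0−203) = 203 − 117.74 = 85.26 → 85
  → #2a5d55
25% shade:
  R: 99 + 0.25×(0−99) = 99 − 24.75 = 74.25 → 74
  G: 221 − 55.25 = 165.75 → 166
  B: 203 − 50.75 = 152.25 → 152
  → #4aa698

#2a5d55, #4aa698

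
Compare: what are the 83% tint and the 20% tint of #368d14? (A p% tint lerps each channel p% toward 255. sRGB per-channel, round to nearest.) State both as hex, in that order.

#ddecd7, #5ea443

#368d14 is rgb(54, 141, 20).
83% tint:
  R: 54 + 0.83×(255−54) = 54 + 166.83 = 220.83 → 221
  G: 141 + 0.83×(255−141) = 141 + 94.62 = 235.62 → 236
  B: 20 + 0.83×(255−20) = 20 + 195.05 = 215.05 → 215
  → #ddecd7
20% tint:
  R: 54 + 0.2×(255−54) = 54 + 40.2 = 94.2 → 94
  G: 141 + 0.2×(255−141) = 141 + 22.8 = 163.8 → 164
  B: 20 + 0.2×(255−20) = 20 + 47 = 67 → 67
  → #5ea443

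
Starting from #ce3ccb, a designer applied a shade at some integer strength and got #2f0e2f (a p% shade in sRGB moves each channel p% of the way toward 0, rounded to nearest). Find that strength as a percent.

#ce3ccb is rgb(206, 60, 203); #2f0e2f is rgb(47, 14, 47).
On the R channel (widest range): 47 ≈ 206 + (p/100)(0 − 206), so p ≈ 100×(47 − 206)/(0 − 206) = -15900/-206 = 77.18.
p = 77 reproduces all three channels after rounding.

77%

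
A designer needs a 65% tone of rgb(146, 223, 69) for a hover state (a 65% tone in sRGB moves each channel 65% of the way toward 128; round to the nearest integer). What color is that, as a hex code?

Per channel, c → c + 0.65(128 − c):
  R: 146 − 11.7 = 134.3 → 134
  G: 223 + 0.65×(128−223) = 223 − 61.75 = 161.25 → 161
  B: 69 + 0.65×(128−69) = 69 + 38.35 = 107.35 → 107
rgb(134, 161, 107) = #86A16B.

#86A16B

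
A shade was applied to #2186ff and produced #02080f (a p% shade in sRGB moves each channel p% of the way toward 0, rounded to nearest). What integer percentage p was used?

94%

#2186ff is rgb(33, 134, 255); #02080f is rgb(2, 8, 15).
On the B channel (widest range): 15 ≈ 255 + (p/100)(0 − 255), so p ≈ 100×(15 − 255)/(0 − 255) = -24000/-255 = 94.12.
p = 94 reproduces all three channels after rounding.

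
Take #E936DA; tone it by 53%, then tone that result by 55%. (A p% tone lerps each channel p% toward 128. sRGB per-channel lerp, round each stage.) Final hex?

#E936DA is rgb(233, 54, 218).
A 53% tone moves each channel 53% toward 128:
  R: 233 + 0.53×(128−233) = 233 − 55.65 = 177.35 → 177
  G: 54 + 0.53×(128−54) = 54 + 39.22 = 93.22 → 93
  B: 218 − 47.7 = 170.3 → 170
After the tone: rgb(177, 93, 170) = #B15DAA.
A 55% tone moves each channel 55% toward 128:
  R: 177 + 0.55×(128−177) = 177 − 26.95 = 150.05 → 150
  G: 93 + 0.55×(128−93) = 93 + 19.25 = 112.25 → 112
  B: 170 − 23.1 = 146.9 → 147
rgb(150, 112, 147) = #967093.

#967093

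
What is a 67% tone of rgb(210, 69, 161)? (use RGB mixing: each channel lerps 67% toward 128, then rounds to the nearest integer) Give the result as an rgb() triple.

rgb(155, 109, 139)

Lerp each channel 67% toward 128:
  R: 210 − 54.94 = 155.06 → 155
  G: 69 + 39.53 = 108.53 → 109
  B: 161 + 0.67×(128−161) = 161 − 22.11 = 138.89 → 139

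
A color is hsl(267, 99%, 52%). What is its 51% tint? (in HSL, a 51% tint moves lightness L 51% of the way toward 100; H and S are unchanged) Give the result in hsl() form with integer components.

L moves 51% from 52 toward 100: 52 + 24.48 = 76.48 → 76.
H and S are unchanged.

hsl(267, 99%, 76%)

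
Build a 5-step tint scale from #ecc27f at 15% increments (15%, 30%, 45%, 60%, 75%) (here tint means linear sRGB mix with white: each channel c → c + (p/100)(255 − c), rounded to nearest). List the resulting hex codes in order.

#ecc27f is rgb(236, 194, 127).
15%: (236 + 2.85 = 238.85→239, 194 + 9.15 = 203.15→203, 127 + 19.2 = 146.2→146) → #efcb92
30%: (236 + 5.7 = 241.7→242, 194 + 18.3 = 212.3→212, 127 + 38.4 = 165.4→165) → #f2d4a5
45%: (236 + 8.55 = 244.55→245, 194 + 27.45 = 221.45→221, 127 + 57.6 = 184.6→185) → #f5ddb9
60%: (236 + 11.4 = 247.4→247, 194 + 36.6 = 230.6→231, 127 + 76.8 = 203.8→204) → #f7e7cc
75%: (236 + 14.25 = 250.25→250, 194 + 45.75 = 239.75→240, 127 + 96 = 223→223) → #faf0df

#efcb92, #f2d4a5, #f5ddb9, #f7e7cc, #faf0df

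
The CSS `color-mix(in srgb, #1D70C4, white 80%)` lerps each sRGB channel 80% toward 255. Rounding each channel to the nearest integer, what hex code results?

#D2E2F3

#1D70C4 is rgb(29, 112, 196).
Per channel, c → c + 0.8(255 − c):
  R: 29 + 180.8 = 209.8 → 210
  G: 112 + 0.8×(255−112) = 112 + 114.4 = 226.4 → 226
  B: 196 + 0.8×(255−196) = 196 + 47.2 = 243.2 → 243
rgb(210, 226, 243) = #D2E2F3.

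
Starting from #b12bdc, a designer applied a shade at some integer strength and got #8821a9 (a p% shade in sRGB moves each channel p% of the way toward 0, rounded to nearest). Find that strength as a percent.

#b12bdc is rgb(177, 43, 220); #8821a9 is rgb(136, 33, 169).
On the B channel (widest range): 169 ≈ 220 + (p/100)(0 − 220), so p ≈ 100×(169 − 220)/(0 − 220) = -5100/-220 = 23.18.
p = 23 reproduces all three channels after rounding.

23%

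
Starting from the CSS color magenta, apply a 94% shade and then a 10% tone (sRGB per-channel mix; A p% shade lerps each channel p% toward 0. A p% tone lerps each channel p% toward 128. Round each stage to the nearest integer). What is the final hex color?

CSS magenta is rgb(255, 0, 255).
Lerp each channel 94% toward 0:
  R: 255 + 0.94×(0−255) = 255 − 239.7 = 15.3 → 15
  G: 0 + 0 = 0 → 0
  B: 255 − 239.7 = 15.3 → 15
After the shade: rgb(15, 0, 15) = #0f000f.
A 10% tone moves each channel 10% toward 128:
  R: 15 + 11.3 = 26.3 → 26
  G: 0 + 0.1×(128−0) = 0 + 12.8 = 12.8 → 13
  B: 15 + 0.1×(128−15) = 15 + 11.3 = 26.3 → 26
rgb(26, 13, 26) = #1a0d1a.

#1a0d1a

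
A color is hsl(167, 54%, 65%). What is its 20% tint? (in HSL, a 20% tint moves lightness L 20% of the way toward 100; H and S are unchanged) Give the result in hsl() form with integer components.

hsl(167, 54%, 72%)

L moves 20% from 65 toward 100: 65 + 7 = 72 → 72.
H and S are unchanged.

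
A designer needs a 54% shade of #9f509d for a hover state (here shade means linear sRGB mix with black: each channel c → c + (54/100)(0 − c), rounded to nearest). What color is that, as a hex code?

#9f509d is rgb(159, 80, 157).
Per channel, c → c + 0.54(0 − c):
  R: 159 − 85.86 = 73.14 → 73
  G: 80 − 43.2 = 36.8 → 37
  B: 157 + 0.54×(0−157) = 157 − 84.78 = 72.22 → 72
rgb(73, 37, 72) = #492548.

#492548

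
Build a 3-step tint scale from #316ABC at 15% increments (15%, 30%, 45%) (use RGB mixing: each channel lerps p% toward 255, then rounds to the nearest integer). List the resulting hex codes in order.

#5080C6, #6F97D0, #8EADDA

#316ABC is rgb(49, 106, 188).
15%: (49 + 30.9 = 79.9→80, 106 + 22.35 = 128.35→128, 188 + 10.05 = 198.05→198) → #5080C6
30%: (49 + 61.8 = 110.8→111, 106 + 44.7 = 150.7→151, 188 + 20.1 = 208.1→208) → #6F97D0
45%: (49 + 92.7 = 141.7→142, 106 + 67.05 = 173.05→173, 188 + 30.15 = 218.15→218) → #8EADDA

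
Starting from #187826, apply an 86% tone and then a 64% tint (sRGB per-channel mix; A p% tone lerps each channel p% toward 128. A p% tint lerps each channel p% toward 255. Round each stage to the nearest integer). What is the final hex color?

#187826 is rgb(24, 120, 38).
Lerp each channel 86% toward 128:
  R: 24 + 0.86×(128−24) = 24 + 89.44 = 113.44 → 113
  G: 120 + 0.86×(128−120) = 120 + 6.88 = 126.88 → 127
  B: 38 + 77.4 = 115.4 → 115
After the tone: rgb(113, 127, 115) = #717f73.
A 64% tint moves each channel 64% toward 255:
  R: 113 + 90.88 = 203.88 → 204
  G: 127 + 0.64×(255−127) = 127 + 81.92 = 208.92 → 209
  B: 115 + 89.6 = 204.6 → 205
rgb(204, 209, 205) = #ccd1cd.

#ccd1cd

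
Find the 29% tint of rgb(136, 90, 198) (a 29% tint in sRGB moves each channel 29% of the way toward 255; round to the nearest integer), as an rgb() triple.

rgb(171, 138, 215)

Lerp each channel 29% toward 255:
  R: 136 + 34.51 = 170.51 → 171
  G: 90 + 0.29×(255−90) = 90 + 47.85 = 137.85 → 138
  B: 198 + 0.29×(255−198) = 198 + 16.53 = 214.53 → 215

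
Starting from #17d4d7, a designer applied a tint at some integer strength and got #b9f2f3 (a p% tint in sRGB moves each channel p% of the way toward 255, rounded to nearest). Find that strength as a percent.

70%

#17d4d7 is rgb(23, 212, 215); #b9f2f3 is rgb(185, 242, 243).
On the R channel (widest range): 185 ≈ 23 + (p/100)(255 − 23), so p ≈ 100×(185 − 23)/(255 − 23) = 16200/232 = 69.83.
p = 70 reproduces all three channels after rounding.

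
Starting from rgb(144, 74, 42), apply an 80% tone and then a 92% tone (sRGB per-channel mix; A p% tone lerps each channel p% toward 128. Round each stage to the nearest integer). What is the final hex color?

Per channel, c → c + 0.8(128 − c):
  R: 144 + 0.8×(128−144) = 144 − 12.8 = 131.2 → 131
  G: 74 + 0.8×(128−74) = 74 + 43.2 = 117.2 → 117
  B: 42 + 0.8×(128−42) = 42 + 68.8 = 110.8 → 111
After the tone: rgb(131, 117, 111) = #83756f.
A 92% tone moves each channel 92% toward 128:
  R: 131 − 2.76 = 128.24 → 128
  G: 117 + 0.92×(128−117) = 117 + 10.12 = 127.12 → 127
  B: 111 + 0.92×(128−111) = 111 + 15.64 = 126.64 → 127
rgb(128, 127, 127) = #807f7f.

#807f7f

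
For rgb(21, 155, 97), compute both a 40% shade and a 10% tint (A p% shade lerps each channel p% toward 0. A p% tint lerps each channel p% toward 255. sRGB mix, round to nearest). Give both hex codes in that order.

#0d5d3a, #2ca571

40% shade:
  R: 21 − 8.4 = 12.6 → 13
  G: 155 + 0.4×(0−155) = 155 − 62 = 93 → 93
  B: 97 − 38.8 = 58.2 → 58
  → #0d5d3a
10% tint:
  R: 21 + 0.1×(255−21) = 21 + 23.4 = 44.4 → 44
  G: 155 + 0.1×(255−155) = 155 + 10 = 165 → 165
  B: 97 + 15.8 = 112.8 → 113
  → #2ca571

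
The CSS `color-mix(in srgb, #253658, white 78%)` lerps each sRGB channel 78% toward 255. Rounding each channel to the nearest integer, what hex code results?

#253658 is rgb(37, 54, 88).
A 78% tint moves each channel 78% toward 255:
  R: 37 + 170.04 = 207.04 → 207
  G: 54 + 0.78×(255−54) = 54 + 156.78 = 210.78 → 211
  B: 88 + 130.26 = 218.26 → 218
rgb(207, 211, 218) = #cfd3da.

#cfd3da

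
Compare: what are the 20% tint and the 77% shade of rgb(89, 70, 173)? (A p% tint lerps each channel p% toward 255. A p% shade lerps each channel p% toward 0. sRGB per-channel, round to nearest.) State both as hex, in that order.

20% tint:
  R: 89 + 0.2×(255−89) = 89 + 33.2 = 122.2 → 122
  G: 70 + 37 = 107 → 107
  B: 173 + 0.2×(255−173) = 173 + 16.4 = 189.4 → 189
  → #7a6bbd
77% shade:
  R: 89 − 68.53 = 20.47 → 20
  G: 70 + 0.77×(0−70) = 70 − 53.9 = 16.1 → 16
  B: 173 − 133.21 = 39.79 → 40
  → #141028

#7a6bbd, #141028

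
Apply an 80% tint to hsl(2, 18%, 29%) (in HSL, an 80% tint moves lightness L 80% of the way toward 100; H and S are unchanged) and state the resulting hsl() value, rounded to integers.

L moves 80% from 29 toward 100: 29 + 56.8 = 85.8 → 86.
H and S are unchanged.

hsl(2, 18%, 86%)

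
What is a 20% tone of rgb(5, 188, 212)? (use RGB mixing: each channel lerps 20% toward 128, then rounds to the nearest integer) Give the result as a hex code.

A 20% tone moves each channel 20% toward 128:
  R: 5 + 0.2×(128−5) = 5 + 24.6 = 29.6 → 30
  G: 188 + 0.2×(128−188) = 188 − 12 = 176 → 176
  B: 212 + 0.2×(128−212) = 212 − 16.8 = 195.2 → 195
rgb(30, 176, 195) = #1eb0c3.

#1eb0c3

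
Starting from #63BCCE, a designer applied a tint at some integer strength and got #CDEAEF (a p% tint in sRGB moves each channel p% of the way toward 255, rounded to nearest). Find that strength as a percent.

68%

#63BCCE is rgb(99, 188, 206); #CDEAEF is rgb(205, 234, 239).
On the R channel (widest range): 205 ≈ 99 + (p/100)(255 − 99), so p ≈ 100×(205 − 99)/(255 − 99) = 10600/156 = 67.95.
p = 68 reproduces all three channels after rounding.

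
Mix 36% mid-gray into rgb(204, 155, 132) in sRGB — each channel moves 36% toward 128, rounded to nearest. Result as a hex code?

#B19183

Per channel, c → c + 0.36(128 − c):
  R: 204 + 0.36×(128−204) = 204 − 27.36 = 176.64 → 177
  G: 155 + 0.36×(128−155) = 155 − 9.72 = 145.28 → 145
  B: 132 + 0.36×(128−132) = 132 − 1.44 = 130.56 → 131
rgb(177, 145, 131) = #B19183.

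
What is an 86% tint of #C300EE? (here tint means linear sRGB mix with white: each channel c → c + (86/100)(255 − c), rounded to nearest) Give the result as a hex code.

#C300EE is rgb(195, 0, 238).
Lerp each channel 86% toward 255:
  R: 195 + 0.86×(255−195) = 195 + 51.6 = 246.6 → 247
  G: 0 + 219.3 = 219.3 → 219
  B: 238 + 14.62 = 252.62 → 253
rgb(247, 219, 253) = #F7DBFD.

#F7DBFD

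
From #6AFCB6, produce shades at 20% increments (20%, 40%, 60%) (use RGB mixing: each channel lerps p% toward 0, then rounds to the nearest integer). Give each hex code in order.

#6AFCB6 is rgb(106, 252, 182).
20%: (106 − 21.2 = 84.8→85, 252 − 50.4 = 201.6→202, 182 − 36.4 = 145.6→146) → #55CA92
40%: (106 − 42.4 = 63.6→64, 252 − 100.8 = 151.2→151, 182 − 72.8 = 109.2→109) → #40976D
60%: (106 − 63.6 = 42.4→42, 252 − 151.2 = 100.8→101, 182 − 109.2 = 72.8→73) → #2A6549

#55CA92, #40976D, #2A6549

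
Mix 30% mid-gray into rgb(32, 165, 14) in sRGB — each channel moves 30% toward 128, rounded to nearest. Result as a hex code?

Lerp each channel 30% toward 128:
  R: 32 + 0.3×(128−32) = 32 + 28.8 = 60.8 → 61
  G: 165 + 0.3×(128−165) = 165 − 11.1 = 153.9 → 154
  B: 14 + 34.2 = 48.2 → 48
rgb(61, 154, 48) = #3D9A30.

#3D9A30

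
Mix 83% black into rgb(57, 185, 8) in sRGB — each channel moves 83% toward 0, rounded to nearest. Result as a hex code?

An 83% shade moves each channel 83% toward 0:
  R: 57 − 47.31 = 9.69 → 10
  G: 185 + 0.83×(0−185) = 185 − 153.55 = 31.45 → 31
  B: 8 − 6.64 = 1.36 → 1
rgb(10, 31, 1) = #0A1F01.

#0A1F01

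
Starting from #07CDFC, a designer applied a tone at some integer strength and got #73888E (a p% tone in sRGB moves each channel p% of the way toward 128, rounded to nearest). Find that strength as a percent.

89%

#07CDFC is rgb(7, 205, 252); #73888E is rgb(115, 136, 142).
On the B channel (widest range): 142 ≈ 252 + (p/100)(128 − 252), so p ≈ 100×(142 − 252)/(128 − 252) = -11000/-124 = 88.71.
p = 89 reproduces all three channels after rounding.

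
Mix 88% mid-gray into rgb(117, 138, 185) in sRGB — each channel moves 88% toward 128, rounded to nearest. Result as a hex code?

#7F8187

Per channel, c → c + 0.88(128 − c):
  R: 117 + 0.88×(128−117) = 117 + 9.68 = 126.68 → 127
  G: 138 − 8.8 = 129.2 → 129
  B: 185 − 50.16 = 134.84 → 135
rgb(127, 129, 135) = #7F8187.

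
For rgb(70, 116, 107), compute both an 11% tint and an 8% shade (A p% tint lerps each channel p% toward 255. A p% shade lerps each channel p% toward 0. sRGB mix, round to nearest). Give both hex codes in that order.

11% tint:
  R: 70 + 20.35 = 90.35 → 90
  G: 116 + 0.11×(255−116) = 116 + 15.29 = 131.29 → 131
  B: 107 + 16.28 = 123.28 → 123
  → #5a837b
8% shade:
  R: 70 − 5.6 = 64.4 → 64
  G: 116 + 0.08×(0−116) = 116 − 9.28 = 106.72 → 107
  B: 107 + 0.08×(0−107) = 107 − 8.56 = 98.44 → 98
  → #406b62

#5a837b, #406b62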